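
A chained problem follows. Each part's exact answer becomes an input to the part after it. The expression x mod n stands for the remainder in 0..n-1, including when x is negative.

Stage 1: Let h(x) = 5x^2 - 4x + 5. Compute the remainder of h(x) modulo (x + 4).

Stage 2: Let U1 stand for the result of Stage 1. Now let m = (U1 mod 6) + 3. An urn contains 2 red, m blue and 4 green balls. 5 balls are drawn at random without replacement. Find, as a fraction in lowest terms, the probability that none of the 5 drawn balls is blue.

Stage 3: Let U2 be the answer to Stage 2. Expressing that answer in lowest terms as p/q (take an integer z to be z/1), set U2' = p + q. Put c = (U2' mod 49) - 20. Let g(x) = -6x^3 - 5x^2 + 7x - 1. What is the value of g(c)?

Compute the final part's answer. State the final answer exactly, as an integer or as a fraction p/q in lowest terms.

-437

Stage 1: remainder = value at the root: 5*(-4)^2 - 4*(-4)^1 + 5 = (80) + (16) + (5) = 101; answer 101
Stage 2: U1 = 101; m = 8; total draws C(14,5) = 2002; favorable C(6,5) = 6; P = 3/1001; answer 3/1001
Stage 3: U2 = 3/1001; threaded value p + q = 1004; c = 4; -6*(4)^3 - 5*(4)^2 + 7*(4)^1 - 1 = (-384) + (-80) + (28) + (-1) = -437; answer -437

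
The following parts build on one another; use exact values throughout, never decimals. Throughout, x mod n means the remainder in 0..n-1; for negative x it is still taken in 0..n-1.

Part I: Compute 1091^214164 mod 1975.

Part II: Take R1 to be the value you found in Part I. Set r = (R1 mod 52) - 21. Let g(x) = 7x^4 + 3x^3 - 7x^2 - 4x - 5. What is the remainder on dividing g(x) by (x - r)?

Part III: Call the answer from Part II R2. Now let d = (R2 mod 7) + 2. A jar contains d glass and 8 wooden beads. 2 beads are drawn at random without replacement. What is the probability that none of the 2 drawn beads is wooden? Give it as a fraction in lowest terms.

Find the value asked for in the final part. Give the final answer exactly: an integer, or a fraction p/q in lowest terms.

1/11

Part I: squarings mod 1975: 1091^1=1091, 1091^2=1331, 1091^4=1961, 1091^8=196, 1091^16=891, 1091^32=1906, 1091^64=811, 1091^128=46, 1091^256=141, 1091^512=131, 1091^1024=1361, 1091^2048=1746, 1091^4096=1091, 1091^8192=1331, 1091^16384=1961, 1091^32768=196, 1091^65536=891, 1091^131072=1906; 1091^214164 = 1091^4 * 1091^16 * 1091^128 * 1091^1024 * 1091^16384 * 1091^65536 * 1091^131072 = 936 (mod 1975); answer 936
Part II: R1 = 936; r = -21; remainder = value at the root: 7*(-21)^4 + 3*(-21)^3 - 7*(-21)^2 - 4*(-21)^1 - 5 = (1361367) + (-27783) + (-3087) + (84) + (-5) = 1330576; answer 1330576
Part III: R2 = 1330576; d = 4; total draws C(12,2) = 66; favorable C(4,2) = 6; P = 1/11; answer 1/11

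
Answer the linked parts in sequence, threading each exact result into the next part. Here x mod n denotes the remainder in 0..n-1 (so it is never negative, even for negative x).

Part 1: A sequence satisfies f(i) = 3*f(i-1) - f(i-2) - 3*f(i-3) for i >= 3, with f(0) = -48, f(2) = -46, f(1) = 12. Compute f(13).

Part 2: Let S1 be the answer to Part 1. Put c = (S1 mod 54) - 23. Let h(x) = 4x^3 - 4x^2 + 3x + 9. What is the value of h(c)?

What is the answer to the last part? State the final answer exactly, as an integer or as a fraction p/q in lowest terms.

8160

Part 1: f(3) = 3*(-46) - 1*(12) - 3*(-48) = -6; iterating: f(3)=-6, f(4)=-8, f(5)=120, f(6)=386, f(7)=1062, f(8)=2440, f(9)=5100, f(10)=9674, f(11)=16602, f(12)=24832, f(13)=28872; answer 28872
Part 2: S1 = 28872; c = 13; 4*(13)^3 - 4*(13)^2 + 3*(13)^1 + 9 = (8788) + (-676) + (39) + (9) = 8160; answer 8160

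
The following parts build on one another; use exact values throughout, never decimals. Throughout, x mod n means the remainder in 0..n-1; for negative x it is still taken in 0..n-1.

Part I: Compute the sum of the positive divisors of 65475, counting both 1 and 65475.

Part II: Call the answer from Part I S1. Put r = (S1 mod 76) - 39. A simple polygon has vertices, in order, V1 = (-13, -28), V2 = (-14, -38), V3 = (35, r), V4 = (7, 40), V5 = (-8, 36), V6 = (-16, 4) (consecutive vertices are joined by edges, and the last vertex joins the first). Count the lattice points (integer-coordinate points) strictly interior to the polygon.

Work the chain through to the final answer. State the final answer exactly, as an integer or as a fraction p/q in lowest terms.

1869

Part I: 65475 = 3^3 * 5^2 * 97; sigma = (1 + 3 + 9 + 27) * (1 + 5 + 25) * (1 + 97) = 40 * 31 * 98 = 121520; answer 121520
Part II: S1 = 121520; r = 33; cross terms: (-13*-38 - -14*-28)=102, (-14*33 - 35*-38)=868, (35*40 - 7*33)=1169, (7*36 - -8*40)=572, (-8*4 - -16*36)=544, (-16*-28 - -13*4)=500; twice the area = |3755| = 3755; area = 3755/2; boundary points = 1 + 1 + 7 + 1 + 8 + 1 = 19; strictly interior points = area - boundary/2 + 1 = 1869; answer 1869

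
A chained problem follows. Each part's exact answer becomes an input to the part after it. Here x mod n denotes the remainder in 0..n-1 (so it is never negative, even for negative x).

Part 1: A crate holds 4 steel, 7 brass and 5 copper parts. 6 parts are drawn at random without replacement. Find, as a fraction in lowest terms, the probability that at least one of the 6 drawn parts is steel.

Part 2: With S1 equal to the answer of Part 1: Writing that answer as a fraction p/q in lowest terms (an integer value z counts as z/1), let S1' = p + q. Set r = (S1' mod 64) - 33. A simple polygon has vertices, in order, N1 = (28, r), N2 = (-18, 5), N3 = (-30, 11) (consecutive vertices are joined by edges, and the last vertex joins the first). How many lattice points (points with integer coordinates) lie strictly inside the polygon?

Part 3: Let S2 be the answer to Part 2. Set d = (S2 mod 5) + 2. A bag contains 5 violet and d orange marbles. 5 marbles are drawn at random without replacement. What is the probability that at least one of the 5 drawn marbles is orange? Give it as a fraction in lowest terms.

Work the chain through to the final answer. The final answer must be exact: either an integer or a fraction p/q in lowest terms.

Part 1: total draws C(16,6) = 8008; complement C(12,6) = 924; favorable 8008 - 924 = 7084; P = 23/26; answer 23/26
Part 2: S1 = 23/26; threaded value p + q = 49; r = 16; cross terms: (28*5 - -18*16)=428, (-18*11 - -30*5)=-48, (-30*16 - 28*11)=-788; twice the area = |-408| = 408; area = 204; boundary points = 1 + 6 + 1 = 8; strictly interior points = area - boundary/2 + 1 = 201; answer 201
Part 3: S2 = 201; d = 3; total draws C(8,5) = 56; complement C(5,5) = 1; favorable 56 - 1 = 55; P = 55/56; answer 55/56

55/56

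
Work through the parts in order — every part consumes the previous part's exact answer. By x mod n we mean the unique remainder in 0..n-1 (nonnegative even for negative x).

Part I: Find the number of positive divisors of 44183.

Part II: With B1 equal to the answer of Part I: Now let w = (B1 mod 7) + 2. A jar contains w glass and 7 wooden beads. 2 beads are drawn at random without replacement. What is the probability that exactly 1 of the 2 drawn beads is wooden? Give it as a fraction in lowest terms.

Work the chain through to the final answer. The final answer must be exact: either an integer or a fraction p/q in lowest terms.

Part I: 44183 = 17 * 23 * 113; number of divisors = (1+1) * (1+1) * (1+1) = 8; answer 8
Part II: B1 = 8; w = 3; total draws C(10,2) = 45; favorable C(7,1)*C(3,1) = 21; P = 7/15; answer 7/15

7/15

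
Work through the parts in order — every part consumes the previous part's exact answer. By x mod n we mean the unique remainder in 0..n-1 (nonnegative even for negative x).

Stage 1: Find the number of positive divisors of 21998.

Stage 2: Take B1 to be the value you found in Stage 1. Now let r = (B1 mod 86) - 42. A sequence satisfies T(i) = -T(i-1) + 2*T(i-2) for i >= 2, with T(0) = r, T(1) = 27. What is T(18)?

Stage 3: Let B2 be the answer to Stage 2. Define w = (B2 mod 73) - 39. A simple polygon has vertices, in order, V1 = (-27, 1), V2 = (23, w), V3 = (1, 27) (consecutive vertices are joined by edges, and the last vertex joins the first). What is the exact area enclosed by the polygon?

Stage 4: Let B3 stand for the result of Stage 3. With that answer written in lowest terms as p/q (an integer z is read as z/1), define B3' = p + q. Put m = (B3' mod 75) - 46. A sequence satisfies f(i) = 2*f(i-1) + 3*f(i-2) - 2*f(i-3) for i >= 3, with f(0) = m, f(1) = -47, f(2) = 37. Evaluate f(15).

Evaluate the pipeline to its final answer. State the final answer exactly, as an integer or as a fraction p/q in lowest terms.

-8516153

Stage 1: 21998 = 2 * 17 * 647; number of divisors = (1+1) * (1+1) * (1+1) = 8; answer 8
Stage 2: B1 = 8; r = -34; T(2) = -1*(27) + 2*(-34) = -95; iterating: T(2)=-95, T(3)=149, T(4)=-339, T(5)=637, T(6)=-1315, T(7)=2589, T(8)=-5219, T(9)=10397, T(10)=-20835, T(11)=41629, T(12)=-83299, T(13)=166557, T(14)=-333155, T(15)=666269, T(16)=-1332579, T(17)=2665117, T(18)=-5330275; answer -5330275
Stage 3: B2 = -5330275; w = 0; cross terms: (-27*0 - 23*1)=-23, (23*27 - 1*0)=621, (1*1 - -27*27)=730; twice the area = |1328| = 1328; area = 664; answer 664
Stage 4: B3 = 664; threaded value p + q = 665; m = 19; f(3) = 2*(37) + 3*(-47) - 2*(19) = -105; iterating: f(3)=-105, f(4)=-5, f(5)=-399, f(6)=-603, f(7)=-2393, f(8)=-5797, f(9)=-17567, f(10)=-47739, f(11)=-136585, f(12)=-381253, f(13)=-1076783, f(14)=-3024155, f(15)=-8516153; answer -8516153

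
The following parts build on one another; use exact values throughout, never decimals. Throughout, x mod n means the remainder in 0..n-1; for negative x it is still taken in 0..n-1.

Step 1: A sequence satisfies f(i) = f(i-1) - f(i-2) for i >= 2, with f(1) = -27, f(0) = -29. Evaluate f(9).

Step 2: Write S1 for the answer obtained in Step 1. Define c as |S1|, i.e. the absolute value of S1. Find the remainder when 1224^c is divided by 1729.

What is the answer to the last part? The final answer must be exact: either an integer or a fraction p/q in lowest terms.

734

Step 1: f(2) = 1*(-27) - 1*(-29) = 2; iterating: f(2)=2, f(3)=29, f(4)=27, f(5)=-2, f(6)=-29, f(7)=-27, f(8)=2, f(9)=29; answer 29
Step 2: S1 = 29; c = 29; squarings mod 1729: 1224^1=1224, 1224^2=862, 1224^4=1303, 1224^8=1660, 1224^16=1303; 1224^29 = 1224^1 * 1224^4 * 1224^8 * 1224^16 = 734 (mod 1729); answer 734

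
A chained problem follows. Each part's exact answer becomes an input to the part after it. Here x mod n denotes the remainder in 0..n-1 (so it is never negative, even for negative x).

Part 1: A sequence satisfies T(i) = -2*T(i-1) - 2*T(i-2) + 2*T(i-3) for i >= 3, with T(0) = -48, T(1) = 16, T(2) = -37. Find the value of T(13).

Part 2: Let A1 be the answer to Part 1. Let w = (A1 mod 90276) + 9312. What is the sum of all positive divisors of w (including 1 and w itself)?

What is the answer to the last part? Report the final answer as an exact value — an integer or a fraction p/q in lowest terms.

84518

Part 1: T(3) = -2*(-37) - 2*(16) + 2*(-48) = -54; iterating: T(3)=-54, T(4)=214, T(5)=-394, T(6)=252, T(7)=712, T(8)=-2716, T(9)=4512, T(10)=-2168, T(11)=-10120, T(12)=33600, T(13)=-51296; answer -51296
Part 2: A1 = -51296; w = 48292; 48292 = 2^2 * 12073; sigma = (1 + 2 + 4) * (1 + 12073) = 7 * 12074 = 84518; answer 84518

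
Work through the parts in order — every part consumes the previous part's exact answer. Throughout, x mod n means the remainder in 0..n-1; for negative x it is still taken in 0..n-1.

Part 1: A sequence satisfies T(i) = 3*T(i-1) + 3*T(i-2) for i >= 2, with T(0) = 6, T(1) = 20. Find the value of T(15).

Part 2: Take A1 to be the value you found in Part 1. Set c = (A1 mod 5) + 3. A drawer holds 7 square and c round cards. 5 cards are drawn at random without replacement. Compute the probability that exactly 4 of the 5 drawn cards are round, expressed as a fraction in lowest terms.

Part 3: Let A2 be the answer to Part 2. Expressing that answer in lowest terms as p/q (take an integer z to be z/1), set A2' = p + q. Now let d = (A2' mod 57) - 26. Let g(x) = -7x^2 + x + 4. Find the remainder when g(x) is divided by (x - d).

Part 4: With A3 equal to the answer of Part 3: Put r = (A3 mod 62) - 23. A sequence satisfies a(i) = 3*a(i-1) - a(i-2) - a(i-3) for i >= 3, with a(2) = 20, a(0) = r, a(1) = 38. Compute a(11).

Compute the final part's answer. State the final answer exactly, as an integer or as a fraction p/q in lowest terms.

Part 1: T(2) = 3*(20) + 3*(6) = 78; iterating: T(2)=78, T(3)=294, T(4)=1116, T(5)=4230, T(6)=16038, T(7)=60804, T(8)=230526, T(9)=873990, T(10)=3313548, T(11)=12562614, T(12)=47628486, T(13)=180573300, T(14)=684605358, T(15)=2595535974; answer 2595535974
Part 2: A1 = 2595535974; c = 7; total draws C(14,5) = 2002; favorable C(7,4)*C(7,1) = 245; P = 35/286; answer 35/286
Part 3: A2 = 35/286; threaded value p + q = 321; d = 10; remainder = value at the root: -7*(10)^2 + 1*(10)^1 + 4 = (-700) + (10) + (4) = -686; answer -686
Part 4: A3 = -686; r = 35; a(3) = 3*(20) - 1*(38) - 1*(35) = -13; iterating: a(3)=-13, a(4)=-97, a(5)=-298, a(6)=-784, a(7)=-1957, a(8)=-4789, a(9)=-11626, a(10)=-28132, a(11)=-67981; answer -67981

-67981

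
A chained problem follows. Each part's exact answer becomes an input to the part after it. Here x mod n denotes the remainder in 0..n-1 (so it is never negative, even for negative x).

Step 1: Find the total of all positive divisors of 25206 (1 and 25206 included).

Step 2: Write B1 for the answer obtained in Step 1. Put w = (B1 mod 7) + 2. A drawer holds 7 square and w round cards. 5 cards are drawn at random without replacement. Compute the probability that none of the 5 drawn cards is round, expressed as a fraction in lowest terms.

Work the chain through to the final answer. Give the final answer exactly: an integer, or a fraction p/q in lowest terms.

Step 1: 25206 = 2 * 3 * 4201; sigma = (1 + 2) * (1 + 3) * (1 + 4201) = 3 * 4 * 4202 = 50424; answer 50424
Step 2: B1 = 50424; w = 5; total draws C(12,5) = 792; favorable C(7,5) = 21; P = 7/264; answer 7/264

7/264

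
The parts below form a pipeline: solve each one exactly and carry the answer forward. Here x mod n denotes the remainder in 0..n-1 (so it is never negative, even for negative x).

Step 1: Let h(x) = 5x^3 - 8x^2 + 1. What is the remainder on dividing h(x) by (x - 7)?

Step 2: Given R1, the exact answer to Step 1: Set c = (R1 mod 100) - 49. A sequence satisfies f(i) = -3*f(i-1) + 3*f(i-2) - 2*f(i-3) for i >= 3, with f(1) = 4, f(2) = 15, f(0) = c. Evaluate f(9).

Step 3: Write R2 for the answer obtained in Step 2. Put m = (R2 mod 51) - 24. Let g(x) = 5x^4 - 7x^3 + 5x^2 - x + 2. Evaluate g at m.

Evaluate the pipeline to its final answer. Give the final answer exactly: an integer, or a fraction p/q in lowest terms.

64484

Step 1: remainder = value at the root: 5*(7)^3 - 8*(7)^2 + 1 = (1715) + (-392) + (1) = 1324; answer 1324
Step 2: R1 = 1324; c = -25; f(3) = -3*(15) + 3*(4) - 2*(-25) = 17; iterating: f(3)=17, f(4)=-14, f(5)=63, f(6)=-265, f(7)=1012, f(8)=-3957, f(9)=15437; answer 15437
Step 3: R2 = 15437; m = 11; 5*(11)^4 - 7*(11)^3 + 5*(11)^2 - 1*(11)^1 + 2 = (73205) + (-9317) + (605) + (-11) + (2) = 64484; answer 64484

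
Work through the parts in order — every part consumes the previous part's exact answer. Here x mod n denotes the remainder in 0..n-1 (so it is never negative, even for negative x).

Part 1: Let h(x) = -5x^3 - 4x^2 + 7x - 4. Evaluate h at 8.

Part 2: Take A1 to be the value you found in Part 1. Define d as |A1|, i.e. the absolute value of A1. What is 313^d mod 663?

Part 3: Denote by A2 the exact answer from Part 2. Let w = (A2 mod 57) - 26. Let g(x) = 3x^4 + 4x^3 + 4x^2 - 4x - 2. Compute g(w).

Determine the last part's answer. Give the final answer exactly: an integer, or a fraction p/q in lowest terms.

Part 1: -5*(8)^3 - 4*(8)^2 + 7*(8)^1 - 4 = (-2560) + (-256) + (56) + (-4) = -2764; answer -2764
Part 2: A1 = -2764; d = 2764; squarings mod 663: 313^1=313, 313^2=508, 313^4=157, 313^8=118, 313^16=1, 313^32=1, 313^64=1, 313^128=1, 313^256=1, 313^512=1, 313^1024=1, 313^2048=1; 313^2764 = 313^4 * 313^8 * 313^64 * 313^128 * 313^512 * 313^2048 = 625 (mod 663); answer 625
Part 3: A2 = 625; w = 29; 3*(29)^4 + 4*(29)^3 + 4*(29)^2 - 4*(29)^1 - 2 = (2121843) + (97556) + (3364) + (-116) + (-2) = 2222645; answer 2222645

2222645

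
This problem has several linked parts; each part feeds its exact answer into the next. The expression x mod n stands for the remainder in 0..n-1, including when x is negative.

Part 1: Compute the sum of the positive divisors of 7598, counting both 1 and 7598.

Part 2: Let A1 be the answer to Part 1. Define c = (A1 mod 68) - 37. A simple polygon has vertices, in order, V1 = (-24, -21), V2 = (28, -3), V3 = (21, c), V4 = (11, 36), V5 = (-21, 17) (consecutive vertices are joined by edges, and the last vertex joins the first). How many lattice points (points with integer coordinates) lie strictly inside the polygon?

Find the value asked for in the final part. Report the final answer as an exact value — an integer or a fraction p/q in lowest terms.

1722

Part 1: 7598 = 2 * 29 * 131; sigma = (1 + 2) * (1 + 29) * (1 + 131) = 3 * 30 * 132 = 11880; answer 11880
Part 2: A1 = 11880; c = 11; cross terms: (-24*-3 - 28*-21)=660, (28*11 - 21*-3)=371, (21*36 - 11*11)=635, (11*17 - -21*36)=943, (-21*-21 - -24*17)=849; twice the area = |3458| = 3458; area = 1729; boundary points = 2 + 7 + 5 + 1 + 1 = 16; strictly interior points = area - boundary/2 + 1 = 1722; answer 1722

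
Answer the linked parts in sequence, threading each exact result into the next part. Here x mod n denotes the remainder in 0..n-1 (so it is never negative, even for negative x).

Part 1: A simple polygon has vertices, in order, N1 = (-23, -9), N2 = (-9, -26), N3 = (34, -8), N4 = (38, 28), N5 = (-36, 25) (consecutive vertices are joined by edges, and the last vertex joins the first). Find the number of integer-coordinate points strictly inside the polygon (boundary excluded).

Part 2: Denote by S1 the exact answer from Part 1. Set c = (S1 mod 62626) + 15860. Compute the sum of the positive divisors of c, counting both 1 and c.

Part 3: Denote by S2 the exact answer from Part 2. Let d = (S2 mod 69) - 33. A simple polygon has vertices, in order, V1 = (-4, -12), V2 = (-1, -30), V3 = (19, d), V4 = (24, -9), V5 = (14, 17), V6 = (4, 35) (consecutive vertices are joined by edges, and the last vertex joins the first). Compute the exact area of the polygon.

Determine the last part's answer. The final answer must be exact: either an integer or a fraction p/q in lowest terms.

Part 1: cross terms: (-23*-26 - -9*-9)=517, (-9*-8 - 34*-26)=956, (34*28 - 38*-8)=1256, (38*25 - -36*28)=1958, (-36*-9 - -23*25)=899; twice the area = |5586| = 5586; area = 2793; boundary points = 1 + 1 + 4 + 1 + 1 = 8; strictly interior points = area - boundary/2 + 1 = 2790; answer 2790
Part 2: S1 = 2790; c = 18650; 18650 = 2 * 5^2 * 373; sigma = (1 + 2) * (1 + 5 + 25) * (1 + 373) = 3 * 31 * 374 = 34782; answer 34782
Part 3: S2 = 34782; d = -27; cross terms: (-4*-30 - -1*-12)=108, (-1*-27 - 19*-30)=597, (19*-9 - 24*-27)=477, (24*17 - 14*-9)=534, (14*35 - 4*17)=422, (4*-12 - -4*35)=92; twice the area = |2230| = 2230; area = 1115; answer 1115

1115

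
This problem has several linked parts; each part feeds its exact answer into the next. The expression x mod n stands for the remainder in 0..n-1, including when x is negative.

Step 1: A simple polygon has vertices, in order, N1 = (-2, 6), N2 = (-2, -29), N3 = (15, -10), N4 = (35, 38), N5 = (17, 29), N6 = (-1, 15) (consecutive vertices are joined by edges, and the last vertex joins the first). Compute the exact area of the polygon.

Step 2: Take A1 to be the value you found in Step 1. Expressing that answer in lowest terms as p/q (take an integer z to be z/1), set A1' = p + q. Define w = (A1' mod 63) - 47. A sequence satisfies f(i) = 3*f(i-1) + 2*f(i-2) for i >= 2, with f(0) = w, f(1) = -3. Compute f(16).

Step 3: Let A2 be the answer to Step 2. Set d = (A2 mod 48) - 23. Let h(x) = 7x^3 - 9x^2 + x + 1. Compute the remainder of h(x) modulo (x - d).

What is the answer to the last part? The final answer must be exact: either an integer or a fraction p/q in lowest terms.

Step 1: cross terms: (-2*-29 - -2*6)=70, (-2*-10 - 15*-29)=455, (15*38 - 35*-10)=920, (35*29 - 17*38)=369, (17*15 - -1*29)=284, (-1*6 - -2*15)=24; twice the area = |2122| = 2122; area = 1061; answer 1061
Step 2: A1 = 1061; threaded value p + q = 1062; w = 7; f(2) = 3*(-3) + 2*(7) = 5; iterating: f(2)=5, f(3)=9, f(4)=37, f(5)=129, f(6)=461, f(7)=1641, f(8)=5845, f(9)=20817, f(10)=74141, f(11)=264057, f(12)=940453, f(13)=3349473, f(14)=11929325, f(15)=42486921, f(16)=151319413; answer 151319413
Step 3: A2 = 151319413; d = 14; remainder = value at the root: 7*(14)^3 - 9*(14)^2 + 1*(14)^1 + 1 = (19208) + (-1764) + (14) + (1) = 17459; answer 17459

17459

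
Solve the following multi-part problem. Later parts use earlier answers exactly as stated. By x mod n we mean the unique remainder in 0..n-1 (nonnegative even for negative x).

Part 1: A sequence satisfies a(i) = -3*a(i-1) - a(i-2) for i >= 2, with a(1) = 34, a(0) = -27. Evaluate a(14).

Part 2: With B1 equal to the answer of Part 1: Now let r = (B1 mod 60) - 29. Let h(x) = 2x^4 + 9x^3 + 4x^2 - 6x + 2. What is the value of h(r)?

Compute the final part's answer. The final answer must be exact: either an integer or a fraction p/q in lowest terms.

Part 1: a(2) = -3*(34) - 1*(-27) = -75; iterating: a(2)=-75, a(3)=191, a(4)=-498, a(5)=1303, a(6)=-3411, a(7)=8930, a(8)=-23379, a(9)=61207, a(10)=-160242, a(11)=419519, a(12)=-1098315, a(13)=2875426, a(14)=-7527963; answer -7527963
Part 2: B1 = -7527963; r = 28; 2*(28)^4 + 9*(28)^3 + 4*(28)^2 - 6*(28)^1 + 2 = (1229312) + (197568) + (3136) + (-168) + (2) = 1429850; answer 1429850

1429850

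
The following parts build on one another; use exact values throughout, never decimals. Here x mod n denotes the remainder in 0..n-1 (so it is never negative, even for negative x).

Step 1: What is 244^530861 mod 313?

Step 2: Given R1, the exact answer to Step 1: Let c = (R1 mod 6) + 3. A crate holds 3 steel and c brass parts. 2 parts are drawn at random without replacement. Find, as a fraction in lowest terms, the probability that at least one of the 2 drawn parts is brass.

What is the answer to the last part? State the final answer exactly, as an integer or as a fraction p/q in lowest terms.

Step 1: squarings mod 313: 244^1=244, 244^2=66, 244^4=287, 244^8=50, 244^16=309, 244^32=16, 244^64=256, 244^128=119, 244^256=76, 244^512=142, 244^1024=132, 244^2048=209, 244^4096=174, 244^8192=228, 244^16384=26, 244^32768=50, 244^65536=309, 244^131072=16, 244^262144=256, 244^524288=119; 244^530861 = 244^1 * 244^4 * 244^8 * 244^32 * 244^128 * 244^256 * 244^2048 * 244^4096 * 244^524288 = 233 (mod 313); answer 233
Step 2: R1 = 233; c = 8; total draws C(11,2) = 55; complement C(3,2) = 3; favorable 55 - 3 = 52; P = 52/55; answer 52/55

52/55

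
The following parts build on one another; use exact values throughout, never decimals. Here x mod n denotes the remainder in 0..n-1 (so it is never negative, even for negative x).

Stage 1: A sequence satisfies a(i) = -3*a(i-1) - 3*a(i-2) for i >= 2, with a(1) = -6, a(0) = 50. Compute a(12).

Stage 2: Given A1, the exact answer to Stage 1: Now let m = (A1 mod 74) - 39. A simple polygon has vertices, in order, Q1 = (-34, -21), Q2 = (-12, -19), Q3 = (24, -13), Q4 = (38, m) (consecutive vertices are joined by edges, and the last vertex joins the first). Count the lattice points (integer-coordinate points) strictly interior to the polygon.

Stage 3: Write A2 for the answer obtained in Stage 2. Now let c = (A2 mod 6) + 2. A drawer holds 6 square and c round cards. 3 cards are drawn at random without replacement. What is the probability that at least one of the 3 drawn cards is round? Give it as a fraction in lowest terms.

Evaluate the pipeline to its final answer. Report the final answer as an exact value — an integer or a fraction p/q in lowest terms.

5/6

Stage 1: a(2) = -3*(-6) - 3*(50) = -132; iterating: a(2)=-132, a(3)=414, a(4)=-846, a(5)=1296, a(6)=-1350, a(7)=162, a(8)=3564, a(9)=-11178, a(10)=22842, a(11)=-34992, a(12)=36450; answer 36450
Stage 2: A1 = 36450; m = 3; cross terms: (-34*-19 - -12*-21)=394, (-12*-13 - 24*-19)=612, (24*3 - 38*-13)=566, (38*-21 - -34*3)=-696; twice the area = |876| = 876; area = 438; boundary points = 2 + 6 + 2 + 24 = 34; strictly interior points = area - boundary/2 + 1 = 422; answer 422
Stage 3: A2 = 422; c = 4; total draws C(10,3) = 120; complement C(6,3) = 20; favorable 120 - 20 = 100; P = 5/6; answer 5/6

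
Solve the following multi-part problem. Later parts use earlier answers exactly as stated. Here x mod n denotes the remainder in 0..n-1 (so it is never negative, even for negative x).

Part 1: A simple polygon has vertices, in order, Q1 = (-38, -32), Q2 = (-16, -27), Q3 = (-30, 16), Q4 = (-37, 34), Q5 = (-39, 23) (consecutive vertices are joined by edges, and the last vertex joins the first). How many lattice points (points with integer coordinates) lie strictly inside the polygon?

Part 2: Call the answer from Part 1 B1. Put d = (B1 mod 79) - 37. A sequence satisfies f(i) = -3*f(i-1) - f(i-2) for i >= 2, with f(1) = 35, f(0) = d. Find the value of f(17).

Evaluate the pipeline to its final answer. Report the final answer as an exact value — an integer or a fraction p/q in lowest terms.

Part 1: cross terms: (-38*-27 - -16*-32)=514, (-16*16 - -30*-27)=-1066, (-30*34 - -37*16)=-428, (-37*23 - -39*34)=475, (-39*-32 - -38*23)=2122; twice the area = |1617| = 1617; area = 1617/2; boundary points = 1 + 1 + 1 + 1 + 1 = 5; strictly interior points = area - boundary/2 + 1 = 807; answer 807
Part 2: B1 = 807; d = -20; f(2) = -3*(35) - 1*(-20) = -85; iterating: f(2)=-85, f(3)=220, f(4)=-575, f(5)=1505, f(6)=-3940, f(7)=10315, f(8)=-27005, f(9)=70700, f(10)=-185095, f(11)=484585, f(12)=-1268660, f(13)=3321395, f(14)=-8695525, f(15)=22765180, f(16)=-59600015, f(17)=156034865; answer 156034865

156034865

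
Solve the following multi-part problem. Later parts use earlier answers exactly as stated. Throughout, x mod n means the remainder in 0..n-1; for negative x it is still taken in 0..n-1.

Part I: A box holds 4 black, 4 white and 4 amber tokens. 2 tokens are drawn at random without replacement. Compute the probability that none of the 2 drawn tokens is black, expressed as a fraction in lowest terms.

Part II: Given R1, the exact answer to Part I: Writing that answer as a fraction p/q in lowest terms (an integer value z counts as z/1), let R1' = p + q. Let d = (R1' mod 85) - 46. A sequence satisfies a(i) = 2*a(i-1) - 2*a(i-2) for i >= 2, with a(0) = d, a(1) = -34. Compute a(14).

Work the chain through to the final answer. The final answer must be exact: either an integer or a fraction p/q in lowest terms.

Part I: total draws C(12,2) = 66; favorable C(8,2) = 28; P = 14/33; answer 14/33
Part II: R1 = 14/33; threaded value p + q = 47; d = 1; a(2) = 2*(-34) - 2*(1) = -70; iterating: a(2)=-70, a(3)=-72, a(4)=-4, a(5)=136, a(6)=280, a(7)=288, a(8)=16, a(9)=-544, a(10)=-1120, a(11)=-1152, a(12)=-64, a(13)=2176, a(14)=4480; answer 4480

4480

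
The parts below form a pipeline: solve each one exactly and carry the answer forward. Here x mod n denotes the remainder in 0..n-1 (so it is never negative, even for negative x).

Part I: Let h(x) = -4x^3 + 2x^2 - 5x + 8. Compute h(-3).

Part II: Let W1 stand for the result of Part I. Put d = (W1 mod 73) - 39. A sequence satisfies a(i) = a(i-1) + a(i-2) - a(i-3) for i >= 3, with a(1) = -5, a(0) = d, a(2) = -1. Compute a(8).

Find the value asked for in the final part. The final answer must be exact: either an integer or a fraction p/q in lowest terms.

104

Part I: -4*(-3)^3 + 2*(-3)^2 - 5*(-3)^1 + 8 = (108) + (18) + (15) + (8) = 149; answer 149
Part II: W1 = 149; d = -36; a(3) = 1*(-1) + 1*(-5) - 1*(-36) = 30; iterating: a(3)=30, a(4)=34, a(5)=65, a(6)=69, a(7)=100, a(8)=104; answer 104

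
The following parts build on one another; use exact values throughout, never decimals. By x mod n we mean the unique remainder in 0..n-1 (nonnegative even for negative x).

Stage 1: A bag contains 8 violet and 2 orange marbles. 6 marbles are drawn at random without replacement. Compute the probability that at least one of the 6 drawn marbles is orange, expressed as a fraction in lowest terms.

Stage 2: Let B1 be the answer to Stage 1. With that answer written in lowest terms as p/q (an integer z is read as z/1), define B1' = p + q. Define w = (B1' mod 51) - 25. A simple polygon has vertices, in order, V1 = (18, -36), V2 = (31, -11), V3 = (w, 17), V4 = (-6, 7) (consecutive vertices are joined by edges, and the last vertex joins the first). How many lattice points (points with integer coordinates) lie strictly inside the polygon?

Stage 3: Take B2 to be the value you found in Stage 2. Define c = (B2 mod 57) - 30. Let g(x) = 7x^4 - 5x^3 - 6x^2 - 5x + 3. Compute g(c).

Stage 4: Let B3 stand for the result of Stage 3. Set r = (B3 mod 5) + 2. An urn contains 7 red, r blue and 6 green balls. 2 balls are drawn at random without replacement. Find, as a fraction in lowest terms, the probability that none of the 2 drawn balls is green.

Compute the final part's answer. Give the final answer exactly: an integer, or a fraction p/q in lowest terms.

Stage 1: total draws C(10,6) = 210; complement C(8,6) = 28; favorable 210 - 28 = 182; P = 13/15; answer 13/15
Stage 2: B1 = 13/15; threaded value p + q = 28; w = 3; cross terms: (18*-11 - 31*-36)=918, (31*17 - 3*-11)=560, (3*7 - -6*17)=123, (-6*-36 - 18*7)=90; twice the area = |1691| = 1691; area = 1691/2; boundary points = 1 + 28 + 1 + 1 = 31; strictly interior points = area - boundary/2 + 1 = 831; answer 831
Stage 3: B2 = 831; c = 3; 7*(3)^4 - 5*(3)^3 - 6*(3)^2 - 5*(3)^1 + 3 = (567) + (-135) + (-54) + (-15) + (3) = 366; answer 366
Stage 4: B3 = 366; r = 3; total draws C(16,2) = 120; favorable C(10,2) = 45; P = 3/8; answer 3/8

3/8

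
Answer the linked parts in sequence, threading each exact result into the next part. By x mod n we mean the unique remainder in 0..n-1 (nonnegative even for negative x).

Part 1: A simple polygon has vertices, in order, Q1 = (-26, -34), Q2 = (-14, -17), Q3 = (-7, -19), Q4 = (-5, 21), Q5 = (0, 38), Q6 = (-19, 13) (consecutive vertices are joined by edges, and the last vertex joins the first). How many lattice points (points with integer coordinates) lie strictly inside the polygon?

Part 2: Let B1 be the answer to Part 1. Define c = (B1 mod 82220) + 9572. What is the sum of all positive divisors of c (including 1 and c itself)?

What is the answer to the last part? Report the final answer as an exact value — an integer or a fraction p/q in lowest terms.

Part 1: cross terms: (-26*-17 - -14*-34)=-34, (-14*-19 - -7*-17)=147, (-7*21 - -5*-19)=-242, (-5*38 - 0*21)=-190, (0*13 - -19*38)=722, (-19*-34 - -26*13)=984; twice the area = |1387| = 1387; area = 1387/2; boundary points = 1 + 1 + 2 + 1 + 1 + 1 = 7; strictly interior points = area - boundary/2 + 1 = 691; answer 691
Part 2: B1 = 691; c = 10263; 10263 = 3 * 11 * 311; sigma = (1 + 3) * (1 + 11) * (1 + 311) = 4 * 12 * 312 = 14976; answer 14976

14976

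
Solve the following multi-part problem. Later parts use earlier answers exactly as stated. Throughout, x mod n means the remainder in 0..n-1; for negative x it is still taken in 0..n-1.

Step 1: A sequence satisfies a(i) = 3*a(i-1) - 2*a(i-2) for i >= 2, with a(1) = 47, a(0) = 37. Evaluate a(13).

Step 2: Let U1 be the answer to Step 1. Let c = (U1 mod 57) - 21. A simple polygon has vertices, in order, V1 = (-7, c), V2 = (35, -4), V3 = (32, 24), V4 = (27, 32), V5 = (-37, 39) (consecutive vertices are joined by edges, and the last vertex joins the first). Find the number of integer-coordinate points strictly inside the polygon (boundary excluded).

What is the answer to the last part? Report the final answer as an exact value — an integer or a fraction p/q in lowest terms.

1317

Step 1: a(2) = 3*(47) - 2*(37) = 67; iterating: a(2)=67, a(3)=107, a(4)=187, a(5)=347, a(6)=667, a(7)=1307, a(8)=2587, a(9)=5147, a(10)=10267, a(11)=20507, a(12)=40987, a(13)=81947; answer 81947
Step 2: U1 = 81947; c = 17; cross terms: (-7*-4 - 35*17)=-567, (35*24 - 32*-4)=968, (32*32 - 27*24)=376, (27*39 - -37*32)=2237, (-37*17 - -7*39)=-356; twice the area = |2658| = 2658; area = 1329; boundary points = 21 + 1 + 1 + 1 + 2 = 26; strictly interior points = area - boundary/2 + 1 = 1317; answer 1317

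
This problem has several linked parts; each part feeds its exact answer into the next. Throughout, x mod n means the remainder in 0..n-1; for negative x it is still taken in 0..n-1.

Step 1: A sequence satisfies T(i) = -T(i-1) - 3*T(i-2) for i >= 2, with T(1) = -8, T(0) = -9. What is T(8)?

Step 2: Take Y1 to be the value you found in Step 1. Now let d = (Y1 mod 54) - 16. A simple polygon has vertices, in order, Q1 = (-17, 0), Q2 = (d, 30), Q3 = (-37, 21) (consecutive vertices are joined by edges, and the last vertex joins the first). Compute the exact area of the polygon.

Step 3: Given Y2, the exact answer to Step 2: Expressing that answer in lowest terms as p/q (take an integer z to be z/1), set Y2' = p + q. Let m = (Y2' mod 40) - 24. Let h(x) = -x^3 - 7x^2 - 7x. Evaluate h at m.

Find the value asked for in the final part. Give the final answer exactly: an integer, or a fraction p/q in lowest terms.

1470

Step 1: T(2) = -1*(-8) - 3*(-9) = 35; iterating: T(2)=35, T(3)=-11, T(4)=-94, T(5)=127, T(6)=155, T(7)=-536, T(8)=71; answer 71
Step 2: Y1 = 71; d = 1; cross terms: (-17*30 - 1*0)=-510, (1*21 - -37*30)=1131, (-37*0 - -17*21)=357; twice the area = |978| = 978; area = 489; answer 489
Step 3: Y2 = 489; threaded value p + q = 490; m = -14; -1*(-14)^3 - 7*(-14)^2 - 7*(-14)^1 = (2744) + (-1372) + (98) = 1470; answer 1470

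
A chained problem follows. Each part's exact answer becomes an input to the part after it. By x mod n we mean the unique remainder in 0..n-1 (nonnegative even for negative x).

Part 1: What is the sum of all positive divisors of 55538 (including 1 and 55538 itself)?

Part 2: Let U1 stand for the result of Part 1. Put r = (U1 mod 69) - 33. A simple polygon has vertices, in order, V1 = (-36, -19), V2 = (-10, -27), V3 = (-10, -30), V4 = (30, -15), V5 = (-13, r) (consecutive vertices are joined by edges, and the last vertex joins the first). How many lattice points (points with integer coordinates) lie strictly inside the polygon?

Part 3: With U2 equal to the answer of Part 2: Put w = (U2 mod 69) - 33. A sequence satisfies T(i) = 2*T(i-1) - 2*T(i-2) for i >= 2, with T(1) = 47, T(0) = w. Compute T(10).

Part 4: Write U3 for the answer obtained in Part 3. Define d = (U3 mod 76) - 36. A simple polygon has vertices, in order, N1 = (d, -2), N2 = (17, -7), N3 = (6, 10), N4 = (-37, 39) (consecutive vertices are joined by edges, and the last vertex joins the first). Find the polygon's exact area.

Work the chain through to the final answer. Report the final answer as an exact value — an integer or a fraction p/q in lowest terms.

90

Part 1: 55538 = 2 * 7 * 3967; sigma = (1 + 2) * (1 + 7) * (1 + 3967) = 3 * 8 * 3968 = 95232; answer 95232
Part 2: U1 = 95232; r = -21; cross terms: (-36*-27 - -10*-19)=782, (-10*-30 - -10*-27)=30, (-10*-15 - 30*-30)=1050, (30*-21 - -13*-15)=-825, (-13*-19 - -36*-21)=-509; twice the area = |528| = 528; area = 264; boundary points = 2 + 3 + 5 + 1 + 1 = 12; strictly interior points = area - boundary/2 + 1 = 259; answer 259
Part 3: U2 = 259; w = 19; T(2) = 2*(47) - 2*(19) = 56; iterating: T(2)=56, T(3)=18, T(4)=-76, T(5)=-188, T(6)=-224, T(7)=-72, T(8)=304, T(9)=752, T(10)=896; answer 896
Part 4: U3 = 896; d = 24; cross terms: (24*-7 - 17*-2)=-134, (17*10 - 6*-7)=212, (6*39 - -37*10)=604, (-37*-2 - 24*39)=-862; twice the area = |-180| = 180; area = 90; answer 90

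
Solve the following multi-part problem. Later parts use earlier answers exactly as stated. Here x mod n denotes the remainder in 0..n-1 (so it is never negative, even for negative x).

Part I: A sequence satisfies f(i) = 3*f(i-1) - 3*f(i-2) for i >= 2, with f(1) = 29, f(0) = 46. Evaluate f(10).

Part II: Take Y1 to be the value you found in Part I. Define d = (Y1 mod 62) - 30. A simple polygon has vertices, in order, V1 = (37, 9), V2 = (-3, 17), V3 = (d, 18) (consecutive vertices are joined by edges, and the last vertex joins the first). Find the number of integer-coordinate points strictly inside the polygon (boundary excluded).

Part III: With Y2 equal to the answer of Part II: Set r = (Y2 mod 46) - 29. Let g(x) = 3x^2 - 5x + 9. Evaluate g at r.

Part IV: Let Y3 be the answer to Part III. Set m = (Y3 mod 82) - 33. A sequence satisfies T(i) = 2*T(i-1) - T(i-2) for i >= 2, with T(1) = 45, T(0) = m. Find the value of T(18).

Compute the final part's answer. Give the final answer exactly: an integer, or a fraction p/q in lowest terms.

Part I: f(2) = 3*(29) - 3*(46) = -51; iterating: f(2)=-51, f(3)=-240, f(4)=-567, f(5)=-981, f(6)=-1242, f(7)=-783, f(8)=1377, f(9)=6480, f(10)=15309; answer 15309
Part II: Y1 = 15309; d = 27; cross terms: (37*17 - -3*9)=656, (-3*18 - 27*17)=-513, (27*9 - 37*18)=-423; twice the area = |-280| = 280; area = 140; boundary points = 8 + 1 + 1 = 10; strictly interior points = area - boundary/2 + 1 = 136; answer 136
Part III: Y2 = 136; r = 15; 3*(15)^2 - 5*(15)^1 + 9 = (675) + (-75) + (9) = 609; answer 609
Part IV: Y3 = 609; m = 2; T(2) = 2*(45) - 1*(2) = 88; iterating: T(2)=88, T(3)=131, T(4)=174, T(5)=217, T(6)=260, T(7)=303, T(8)=346, T(9)=389, T(10)=432, T(11)=475, T(12)=518, T(13)=561, T(14)=604, T(15)=647, T(16)=690, T(17)=733, T(18)=776; answer 776

776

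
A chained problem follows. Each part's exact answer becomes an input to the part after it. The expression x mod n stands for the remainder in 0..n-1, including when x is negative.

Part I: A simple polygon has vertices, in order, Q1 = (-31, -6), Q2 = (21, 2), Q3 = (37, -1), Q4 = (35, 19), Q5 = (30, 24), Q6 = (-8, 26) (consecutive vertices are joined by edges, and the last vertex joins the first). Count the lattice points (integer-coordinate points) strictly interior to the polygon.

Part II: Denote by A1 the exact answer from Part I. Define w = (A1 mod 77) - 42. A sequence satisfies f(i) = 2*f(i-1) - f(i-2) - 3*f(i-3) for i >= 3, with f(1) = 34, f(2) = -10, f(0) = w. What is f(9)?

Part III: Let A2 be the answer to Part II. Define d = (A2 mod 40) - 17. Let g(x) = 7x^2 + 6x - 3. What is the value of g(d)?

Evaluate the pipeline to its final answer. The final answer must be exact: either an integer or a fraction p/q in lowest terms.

10

Part I: cross terms: (-31*2 - 21*-6)=64, (21*-1 - 37*2)=-95, (37*19 - 35*-1)=738, (35*24 - 30*19)=270, (30*26 - -8*24)=972, (-8*-6 - -31*26)=854; twice the area = |2803| = 2803; area = 2803/2; boundary points = 4 + 1 + 2 + 5 + 2 + 1 = 15; strictly interior points = area - boundary/2 + 1 = 1395; answer 1395
Part II: A1 = 1395; w = -33; f(3) = 2*(-10) - 1*(34) - 3*(-33) = 45; iterating: f(3)=45, f(4)=-2, f(5)=-19, f(6)=-171, f(7)=-317, f(8)=-406, f(9)=18; answer 18
Part III: A2 = 18; d = 1; 7*(1)^2 + 6*(1)^1 - 3 = (7) + (6) + (-3) = 10; answer 10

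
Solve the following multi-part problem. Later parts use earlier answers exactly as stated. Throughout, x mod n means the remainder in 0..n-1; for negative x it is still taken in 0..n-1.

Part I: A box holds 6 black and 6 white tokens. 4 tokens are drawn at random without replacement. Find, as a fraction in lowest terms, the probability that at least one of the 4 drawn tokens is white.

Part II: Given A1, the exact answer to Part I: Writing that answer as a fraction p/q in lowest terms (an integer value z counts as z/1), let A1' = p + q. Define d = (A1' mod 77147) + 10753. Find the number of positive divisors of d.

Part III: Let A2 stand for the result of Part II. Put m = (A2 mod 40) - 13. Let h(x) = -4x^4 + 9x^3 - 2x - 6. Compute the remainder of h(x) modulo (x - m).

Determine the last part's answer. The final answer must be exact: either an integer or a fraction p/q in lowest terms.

Part I: total draws C(12,4) = 495; complement C(6,4) = 15; favorable 495 - 15 = 480; P = 32/33; answer 32/33
Part II: A1 = 32/33; threaded value p + q = 65; d = 10818; 10818 = 2 * 3^2 * 601; number of divisors = (1+1) * (2+1) * (1+1) = 12; answer 12
Part III: A2 = 12; m = -1; remainder = value at the root: -4*(-1)^4 + 9*(-1)^3 - 2*(-1)^1 - 6 = (-4) + (-9) + (2) + (-6) = -17; answer -17

-17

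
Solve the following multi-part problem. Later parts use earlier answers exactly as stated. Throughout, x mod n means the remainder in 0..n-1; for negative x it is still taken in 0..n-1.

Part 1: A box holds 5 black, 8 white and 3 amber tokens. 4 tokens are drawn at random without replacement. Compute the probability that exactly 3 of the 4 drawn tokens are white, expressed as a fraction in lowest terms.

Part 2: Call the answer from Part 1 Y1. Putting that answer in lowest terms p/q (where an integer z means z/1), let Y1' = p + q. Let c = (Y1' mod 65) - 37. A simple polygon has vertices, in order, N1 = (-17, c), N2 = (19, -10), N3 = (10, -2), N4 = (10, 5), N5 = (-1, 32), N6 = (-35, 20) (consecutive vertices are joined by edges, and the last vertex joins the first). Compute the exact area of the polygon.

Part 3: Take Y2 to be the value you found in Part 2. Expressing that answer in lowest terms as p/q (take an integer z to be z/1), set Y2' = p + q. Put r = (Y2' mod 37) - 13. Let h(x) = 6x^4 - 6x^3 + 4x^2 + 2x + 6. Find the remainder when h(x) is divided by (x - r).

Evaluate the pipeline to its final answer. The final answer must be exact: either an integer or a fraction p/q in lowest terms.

21782

Part 1: total draws C(16,4) = 1820; favorable C(8,3)*C(8,1) = 448; P = 16/65; answer 16/65
Part 2: Y1 = 16/65; threaded value p + q = 81; c = -21; cross terms: (-17*-10 - 19*-21)=569, (19*-2 - 10*-10)=62, (10*5 - 10*-2)=70, (10*32 - -1*5)=325, (-1*20 - -35*32)=1100, (-35*-21 - -17*20)=1075; twice the area = |3201| = 3201; area = 3201/2; answer 3201/2
Part 3: Y2 = 3201/2; threaded value p + q = 3203; r = 8; remainder = value at the root: 6*(8)^4 - 6*(8)^3 + 4*(8)^2 + 2*(8)^1 + 6 = (24576) + (-3072) + (256) + (16) + (6) = 21782; answer 21782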